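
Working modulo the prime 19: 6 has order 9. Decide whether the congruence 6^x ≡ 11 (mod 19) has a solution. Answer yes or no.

yes

⟨6⟩ has order 9; its elements mod 19 are {1, 4, 5, 6, 7, 9, 11, 16, 17}.
11 is in this set.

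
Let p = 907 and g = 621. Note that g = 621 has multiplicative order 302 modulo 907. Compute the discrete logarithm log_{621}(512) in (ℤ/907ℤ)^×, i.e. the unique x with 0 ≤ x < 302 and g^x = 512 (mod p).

Baby-step giant-step with m = ceil(sqrt(302)) = 18.
Baby table (621^j mod 907 for j=0..17):
  0:1  1:621  2:166  3:595  4:346  5:814  6:295  7:888
  8:899  9:474  10:486  11:682  12:860  13:744  14:361  15:152
  16:64  17:743
Giant step factor: 621^(-18) ≡ 150 (mod 907).
Scan 512·150^i mod 907 for i = 0, 1, …:
  i=0: 512   i=1: 612   i=2: 193   i=3: 833
  i=4: 691   i=5: 252   i=6: 613   i=7: 343
  i=8: 658   i=9: 744
Match at i=9, j=13: x = 9·18 + 13 = 175.

175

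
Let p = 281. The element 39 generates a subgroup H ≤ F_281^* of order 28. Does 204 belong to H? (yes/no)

no

204 ∈ ⟨39⟩ iff 204^28 ≡ 1 (mod 281), since |⟨39⟩| = 28.
204^28 mod 281 = 280.
Since 280 ≠ 1, 204 does not lie in the subgroup.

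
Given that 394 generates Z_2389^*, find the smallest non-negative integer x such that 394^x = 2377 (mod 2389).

1198

Baby-step giant-step with m = ceil(sqrt(2388)) = 49.
Baby table (394^j mod 2389 for j=0..48):
  0:1  1:394  2:2340  3:2195  4:12  5:2339  6:1801  7:61
  8:144  9:1789  10:111  11:732  12:1728  13:2356  14:1332  15:1617
  16:1624  17:1993  18:1650  19:292  20:376  21:26  22:688  23:1115
  24:2123  25:312  26:1089  27:1435  28:1586  29:1355  30:1123  31:497
  32:2309  33:1926  34:1531  35:1186  36:1429  37:1611  38:1649  39:2287
  40:425  41:220  42:676  43:1165  44:322  45:251  46:945  47:2035
  48:1475
Giant step factor: 394^(-49) ≡ 951 (mod 2389).
Scan 2377·951^i mod 2389 for i = 0, 1, …:
  i=0: 2377   i=1: 533   i=2: 415   i=3: 480
  i=4: 181   i=5: 123   i=6: 2301   i=7: 2316
  i=8: 2247   i=9: 1131     …   i=23: 993
  i=24: 688
Match at i=24, j=22: x = 24·49 + 22 = 1198.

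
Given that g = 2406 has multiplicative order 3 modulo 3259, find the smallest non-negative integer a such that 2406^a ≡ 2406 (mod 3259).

Successive powers of 2406 modulo 3259:
  2406^0=1  2406^1=2406
So 2406^1 ≡ 2406 (mod 3259), giving a = 1.

1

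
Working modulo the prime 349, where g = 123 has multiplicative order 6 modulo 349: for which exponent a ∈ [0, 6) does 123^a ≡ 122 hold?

2

Successive powers of 123 modulo 349:
  123^0=1  123^1=123  123^2=122
So 123^2 ≡ 122 (mod 349), giving a = 2.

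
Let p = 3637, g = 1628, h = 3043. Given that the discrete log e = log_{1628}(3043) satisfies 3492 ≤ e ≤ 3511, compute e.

3502

Compute 1628^3492 mod 3637 = 625, then multiply by 1628 repeatedly:
  1628^3492=625  1628^3493=2777  1628^3494=165  1628^3495=3119  1628^3496=480
  1628^3497=3122  1628^3498=1727  1628^3499=155  1628^3500=1387  1628^3501=3096
  1628^3502=3043
Found 3043 at exponent 3502.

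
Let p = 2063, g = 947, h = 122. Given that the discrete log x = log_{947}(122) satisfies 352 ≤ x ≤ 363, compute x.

Compute 947^352 mod 2063 = 1793, then multiply by 947 repeatedly:
  947^352=1793  947^353=122
Found 122 at exponent 353.

353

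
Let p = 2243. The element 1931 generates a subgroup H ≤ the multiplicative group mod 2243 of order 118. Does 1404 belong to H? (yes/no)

1404 ∈ ⟨1931⟩ iff 1404^118 ≡ 1 (mod 2243), since |⟨1931⟩| = 118.
1404^118 mod 2243 = 696.
Since 696 ≠ 1, 1404 does not lie in the subgroup.

no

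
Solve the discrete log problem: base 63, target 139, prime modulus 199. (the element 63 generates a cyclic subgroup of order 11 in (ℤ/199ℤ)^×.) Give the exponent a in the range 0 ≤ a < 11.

Successive powers of 63 modulo 199:
  63^0=1  63^1=63  63^2=188  63^3=103  63^4=121  63^5=61
  63^6=62  63^7=125  63^8=114  63^9=18  63^10=139
So 63^10 ≡ 139 (mod 199), giving a = 10.

10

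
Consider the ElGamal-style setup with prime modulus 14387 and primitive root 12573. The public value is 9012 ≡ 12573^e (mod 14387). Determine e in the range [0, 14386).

7173

Baby-step giant-step with m = ceil(sqrt(14386)) = 120.
Baby table (12573^j mod 14387 for j=0..119):
  0:1  1:12573  2:10360  3:10769  4:2580  5:10042  6:12141  7:2723
  8:9606  9:11760  10:3281  11:4484  12:9066  13:13004  14:5424  15:1572
  16:11405  17:14223  18:9756  19:13013  20:3485  21:8490  22:7617  23:8669
  24:13812  25:7186  26:13605  27:8622  28:12748  29:9424  30:11007  31:2458
  32:1158  33:14277  34:12509  35:11360  36:9531  37:3940  38:3179  39:2481
  40:2597  41:7978  42:1230  43:13152  44:10305  45:9830  46:8260  47:7614
  48:14111  49:11506  50:3653  51:5865  52:7270  53:5099  54:1255  55:10963
  56:10339  57:5702  58:825  59:14085  60:1122  61:7646  62:13611  63:12125
  64:2973  65:2103  66:12100  67:5162  68:2069  69:1841  70:12597  71:9985
  72:443  73:2070  74:27  75:8570  76:6367  77:3023  78:12112  79:12168
  80:11293  81:1586  82:396  83:1006  84:2265  85:5972  86:203  87:5820
  88:2578  89:13670  90:5808  91:9959  92:4446  93:6063  94:7773  95:13425
  96:4241  97:3871  98:13249  99:6991  100:7660  101:2602  102:13295  103:9869
  104:9449  105:8818  106:2492  107:11417  108:6842  109:4593  110:12758  111:5671
  112:13898  113:9439  114:12571  115:13988  116:4436  117:9816  118:4882  119:6444
Giant step factor: 12573^(-120) ≡ 8030 (mod 14387).
Scan 9012·8030^i mod 14387 for i = 0, 1, …:
  i=0: 9012   i=1: 14137   i=2: 6680   i=3: 5664
  i=4: 4613   i=5: 10252   i=6: 1146   i=7: 9087
  i=8: 12133   i=9: 13613     …   i=58: 8065
  i=59: 6063
Match at i=59, j=93: e = 59·120 + 93 = 7173.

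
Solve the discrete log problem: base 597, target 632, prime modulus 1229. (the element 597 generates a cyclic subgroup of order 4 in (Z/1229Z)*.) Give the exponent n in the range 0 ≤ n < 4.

3

Successive powers of 597 modulo 1229:
  597^0=1  597^1=597  597^2=1228  597^3=632
So 597^3 ≡ 632 (mod 1229), giving n = 3.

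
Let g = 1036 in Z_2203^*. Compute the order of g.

734

The order of 1036 must divide p − 1 = 2202 = 2 · 3 · 367.
Divisors: 1, 2, 3, 6, 367, 734, 1101, 2202.
Check each in increasing order: 1036^1 ≡ 1036;  1036^2 ≡ 435;  1036^3 ≡ 1248;  1036^6 ≡ 2186;  1036^367 ≡ 2202;  1036^734 ≡ 1.
Smallest exponent giving 1 is 734.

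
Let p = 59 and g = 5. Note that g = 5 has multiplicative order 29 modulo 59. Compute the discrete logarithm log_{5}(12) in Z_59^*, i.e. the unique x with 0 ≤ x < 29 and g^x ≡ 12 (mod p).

28

Successive powers of 5 modulo 59:
  5^0=1  5^1=5  5^2=25  5^3=7  5^4=35  5^5=57
  5^6=49  5^7=9  5^8=45  5^9=48  5^10=4  5^11=20
  5^12=41  5^13=28  5^14=22  5^15=51  5^16=19  5^17=36
  5^18=3  5^19=15  5^20=16  5^21=21  5^22=46  5^23=53
  5^24=29  5^25=27  5^26=17  5^27=26  5^28=12
So 5^28 ≡ 12 (mod 59), giving x = 28.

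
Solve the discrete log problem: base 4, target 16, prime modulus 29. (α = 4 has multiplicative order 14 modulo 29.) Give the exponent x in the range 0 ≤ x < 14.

2

Successive powers of 4 modulo 29:
  4^0=1  4^1=4  4^2=16
So 4^2 ≡ 16 (mod 29), giving x = 2.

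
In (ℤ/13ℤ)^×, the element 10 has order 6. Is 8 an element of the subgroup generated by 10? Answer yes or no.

no

⟨10⟩ has order 6; its elements mod 13 are {1, 3, 4, 9, 10, 12}.
8 is not in this set.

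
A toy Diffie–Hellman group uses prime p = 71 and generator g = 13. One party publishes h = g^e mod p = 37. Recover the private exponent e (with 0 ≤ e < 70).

40

Baby-step giant-step with m = ceil(sqrt(70)) = 9.
Baby table (13^j mod 71 for j=0..8):
  0:1  1:13  2:27  3:67  4:19  5:34  6:16  7:66
  8:6
Giant step factor: 13^(-9) ≡ 61 (mod 71).
Scan 37·61^i mod 71 for i = 0, 1, …:
  i=0: 37   i=1: 56   i=2: 8   i=3: 62
  i=4: 19
Match at i=4, j=4: e = 4·9 + 4 = 40.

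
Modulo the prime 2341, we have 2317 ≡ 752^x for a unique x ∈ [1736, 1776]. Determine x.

1743

Compute 752^1736 mod 2341 = 2328, then multiply by 752 repeatedly:
  752^1736=2328  752^1737=1929  752^1738=1529  752^1739=377  752^1740=243
  752^1741=138  752^1742=772  752^1743=2317
Found 2317 at exponent 1743.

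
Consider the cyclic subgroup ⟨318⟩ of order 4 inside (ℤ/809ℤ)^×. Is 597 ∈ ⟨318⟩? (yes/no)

⟨318⟩ has order 4; its elements mod 809 are {1, 318, 491, 808}.
597 is not in this set.

no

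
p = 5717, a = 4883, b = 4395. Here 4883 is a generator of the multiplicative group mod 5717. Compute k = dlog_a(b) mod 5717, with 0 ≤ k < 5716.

Baby-step giant-step with m = ceil(sqrt(5716)) = 76.
Baby table (4883^j mod 5717 for j=0..75):
  0:1  1:4883  2:3799  3:4569  4:2693  5:819  6:2994  7:1333
  8:3093  9:4522  10:1872  11:5210  12:5497  13:536  14:4619  15:1012
  16:2108  17:2764  18:4492  19:4024  20:5580  21:5635  22:5501  23:2917
  24:2664  25:2137  26:1446  27:323  28:5034  29:3639  30:801  31:855
  32:1555  33:889  34:1784  35:4281  36:2771  37:4371  38:2032  39:3261
  40:1618  41:5517  42:1007  43:561  44:920  45:4515  46:1993  47:1485
  48:2099  49:4553  50:4603  51:2922  52:4211  53:3981  54:1423  55:2354
  56:3412  57:1458  58:1749  59:4886  60:1297  61:4532  62:4966  63:3181
  64:5451  65:4598  66:1375  67:2367  68:4004  69:5109  70:3976  71:5593
  72:510  73:3435  74:5144  75:3371
Giant step factor: 4883^(-76) ≡ 1046 (mod 5717).
Scan 4395·1046^i mod 5717 for i = 0, 1, …:
  i=0: 4395   i=1: 702   i=2: 2516   i=3: 1916
  i=4: 3186   i=5: 5262   i=6: 4298   i=7: 2146
  i=8: 3652   i=9: 1036     …   i=58: 501
  i=59: 3799
Match at i=59, j=2: k = 59·76 + 2 = 4486.

4486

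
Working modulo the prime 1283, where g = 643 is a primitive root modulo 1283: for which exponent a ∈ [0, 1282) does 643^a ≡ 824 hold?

297

Baby-step giant-step with m = ceil(sqrt(1282)) = 36.
Baby table (643^j mod 1283 for j=0..35):
  0:1  1:643  2:323  3:1126  4:406  5:609  6:272  7:408
  8:612  9:918  10:94  11:141  12:853  13:638  14:957  15:794
  16:1191  17:1145  18:1076  19:331  20:1138  21:424  22:636  23:954
  24:148  25:222  26:333  27:1141  28:1070  29:322  30:483  31:83
  32:766  33:1149  34:1082  35:340
Giant step factor: 643^(-36) ≡ 561 (mod 1283).
Scan 824·561^i mod 1283 for i = 0, 1, …:
  i=0: 824   i=1: 384   i=2: 1163   i=3: 679
  i=4: 1151   i=5: 362   i=6: 368   i=7: 1168
  i=8: 918
Match at i=8, j=9: a = 8·36 + 9 = 297.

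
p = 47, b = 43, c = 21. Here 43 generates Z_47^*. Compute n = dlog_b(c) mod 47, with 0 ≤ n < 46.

Successive powers of 43 modulo 47:
  43^0=1  43^1=43  43^2=16  43^3=30  43^4=21
So 43^4 ≡ 21 (mod 47), giving n = 4.

4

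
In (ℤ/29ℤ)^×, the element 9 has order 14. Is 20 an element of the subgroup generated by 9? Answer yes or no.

yes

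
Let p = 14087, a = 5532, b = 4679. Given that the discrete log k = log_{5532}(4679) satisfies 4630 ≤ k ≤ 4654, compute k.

4647

Compute 5532^4630 mod 14087 = 13018, then multiply by 5532 repeatedly:
  5532^4630=13018  5532^4631=2832  5532^4632=1880  5532^4633=3954  5532^4634=10504
  5532^4635=13340  5532^4636=9174  5532^4637=9194  5532^4638=7138  5532^4639=1555
  5532^4640=9190  5532^4641=13184  5532^4642=5489  5532^4643=7663  5532^4644=3933
  5532^4645=7028  5532^4646=12863  5532^4647=4679
Found 4679 at exponent 4647.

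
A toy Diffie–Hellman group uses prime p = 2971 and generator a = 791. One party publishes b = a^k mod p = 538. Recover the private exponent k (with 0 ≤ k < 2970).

2626

Baby-step giant-step with m = ceil(sqrt(2970)) = 55.
Baby table (791^j mod 2971 for j=0..54):
  0:1  1:791  2:1771  3:1520  4:2036  5:194  6:1933  7:1909
  8:751  9:2812  10:1984  11:656  12:1942  13:115  14:1835  15:1637
  16:2482  17:2402  18:1513  19:2441  20:2652  21:206  22:2512  23:2364
  24:1165  25:505  26:1341  27:84  28:1082  29:214  30:2898  31:1677
  32:1441  33:1938  34:2893  35:693  36:1499  37:280  38:1626  39:2694
  40:747  41:2619  42:842  43:518  44:2711  45:2310  46:45  47:2914
  48:2449  49:67  50:2490  51:2788  52:826  53:2717  54:1114
Giant step factor: 791^(-55) ≡ 1570 (mod 2971).
Scan 538·1570^i mod 2971 for i = 0, 1, …:
  i=0: 538   i=1: 896   i=2: 1437   i=3: 1101
  i=4: 2419   i=5: 892   i=6: 1099   i=7: 2250
  i=8: 2952   i=9: 2851     …   i=46: 2123
  i=47: 2619
Match at i=47, j=41: k = 47·55 + 41 = 2626.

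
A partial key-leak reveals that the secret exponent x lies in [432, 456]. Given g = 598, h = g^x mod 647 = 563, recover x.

443

Compute 598^432 mod 647 = 75, then multiply by 598 repeatedly:
  598^432=75  598^433=207  598^434=209  598^435=111  598^436=384
  598^437=594  598^438=9  598^439=206  598^440=258  598^441=298
  598^442=279  598^443=563
Found 563 at exponent 443.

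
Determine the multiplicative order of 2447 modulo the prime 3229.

The order of 2447 must divide p − 1 = 3228 = 2^2 · 3 · 269.
Divisors: 1, 2, 3, 4, 6, 12, 269, 538, 807, 1076, 1614, 3228.
Check each in increasing order: 2447^1 ≡ 2447;  2447^2 ≡ 1243;  2447^3 ≡ 3132;  2447^4 ≡ 1587;  2447^6 ≡ 2951;  2447^12 ≡ 3017;  2447^269 ≡ 1573;  2447^538 ≡ 915;  2447^807 ≡ 2390;  2447^1076 ≡ 914;  2447^1614 ≡ 3228;  2447^3228 ≡ 1.
Smallest exponent giving 1 is 3228.

3228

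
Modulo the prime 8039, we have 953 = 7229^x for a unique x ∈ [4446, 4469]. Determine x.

4467

Compute 7229^4446 mod 8039 = 3084, then multiply by 7229 repeatedly:
  7229^4446=3084  7229^4447=2089  7229^4448=4139  7229^4449=7712  7229^4450=7622
  7229^4451=132  7229^4452=5626  7229^4453=1053  7229^4454=7243  7229^4455=1640
  7229^4456=6074  7229^4457=7967  7229^4458=2047  7229^4459=6003  7229^4460=1165
  7229^4461=4952  7229^4462=341  7229^4463=5155  7229^4464=4730  7229^4465=3303
  7229^4466=1557  7229^4467=953
Found 953 at exponent 4467.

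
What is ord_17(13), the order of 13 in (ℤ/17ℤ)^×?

The order of 13 must divide p − 1 = 16 = 2^4.
Divisors: 1, 2, 4, 8, 16.
Check each in increasing order: 13^1 ≡ 13;  13^2 ≡ 16;  13^4 ≡ 1.
Smallest exponent giving 1 is 4.

4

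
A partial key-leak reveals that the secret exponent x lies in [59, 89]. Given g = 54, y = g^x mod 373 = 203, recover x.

Compute 54^59 mod 373 = 230, then multiply by 54 repeatedly:
  54^59=230  54^60=111  54^61=26  54^62=285  54^63=97
  54^64=16  54^65=118  54^66=31  54^67=182  54^68=130
  54^69=306  54^70=112  54^71=80  54^72=217  54^73=155
  54^74=164  54^75=277  54^76=38  54^77=187  54^78=27
  54^79=339  54^80=29  54^81=74  54^82=266  54^83=190
  54^84=189  54^85=135  54^86=203
Found 203 at exponent 86.

86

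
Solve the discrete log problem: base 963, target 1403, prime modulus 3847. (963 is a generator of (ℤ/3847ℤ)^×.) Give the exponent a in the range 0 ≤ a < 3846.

2999

Baby-step giant-step with m = ceil(sqrt(3846)) = 63.
Baby table (963^j mod 3847 for j=0..62):
  0:1  1:963  2:242  3:2226  4:859  5:112  6:140  7:175
  8:3104  9:33  10:1003  11:292  12:365  13:1418  14:3696  15:773
  16:1928  17:2410  18:1089  19:2323  20:1942  21:504  22:630  23:2711
  24:2427  25:2072  26:2590  27:1314  28:3566  29:2534  30:1244  31:1555
  32:982  33:3151  34:2977  35:836  36:1045  37:2268  38:2835  39:2582
  40:1304  41:1630  42:114  43:2066  44:659  45:3709  46:1751  47:1227
  48:572  49:715  50:3779  51:3762  52:2779  53:2512  54:3140  55:78
  56:2021  57:3488  58:513  59:1603  60:1042  61:3226  62:2109
Giant step factor: 963^(-63) ≡ 3538 (mod 3847).
Scan 1403·3538^i mod 3847 for i = 0, 1, …:
  i=0: 1403   i=1: 1184   i=2: 3456   i=3: 1562
  i=4: 2064   i=5: 826   i=6: 2515   i=7: 3806
  i=8: 1128   i=9: 1525     …   i=46: 1933
  i=47: 2835
Match at i=47, j=38: a = 47·63 + 38 = 2999.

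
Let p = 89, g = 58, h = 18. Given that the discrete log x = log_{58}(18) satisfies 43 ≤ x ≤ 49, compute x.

Compute 58^43 mod 89 = 23, then multiply by 58 repeatedly:
  58^43=23  58^44=88  58^45=31  58^46=18
Found 18 at exponent 46.

46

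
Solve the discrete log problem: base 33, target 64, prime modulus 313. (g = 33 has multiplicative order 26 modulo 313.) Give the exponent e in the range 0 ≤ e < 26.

Successive powers of 33 modulo 313:
  33^0=1  33^1=33  33^2=150  33^3=255  33^4=277  33^5=64
So 33^5 ≡ 64 (mod 313), giving e = 5.

5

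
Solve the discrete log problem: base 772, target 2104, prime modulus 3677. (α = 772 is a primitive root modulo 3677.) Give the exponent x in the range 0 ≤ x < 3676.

Baby-step giant-step with m = ceil(sqrt(3676)) = 61.
Baby table (772^j mod 3677 for j=0..60):
  0:1  1:772  2:310  3:315  4:498  5:2048  6:3623  7:2436
  8:1645  9:1375  10:2524  11:3395  12:2916  13:828  14:3095  15:2967
  16:3430  17:520  18:647  19:3089  20:2012  21:1570  22:2307  23:1336
  24:1832  25:2336  26:1662  27:3468  28:440  29:1396  30:351  31:2551
  32:2177  33:255  34:1979  35:1833  36:3108  37:1972  38:106  39:938
  40:3444  41:297  42:1310  43:145  44:1630  45:826  46:1551  47:2347
  48:2800  49:3201  50:228  51:3197  52:817  53:1957  54:3234  55:3642
  56:2396  57:181  58:6  59:955  60:1860
Giant step factor: 772^(-61) ≡ 714 (mod 3677).
Scan 2104·714^i mod 3677 for i = 0, 1, …:
  i=0: 2104   i=1: 2040   i=2: 468   i=3: 3222
  i=4: 2383   i=5: 2688   i=6: 3515   i=7: 1996
  i=8: 2145   i=9: 1898     …   i=49: 3345
  i=50: 1957
Match at i=50, j=53: x = 50·61 + 53 = 3103.

3103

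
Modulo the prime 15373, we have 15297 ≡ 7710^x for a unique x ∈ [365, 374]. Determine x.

373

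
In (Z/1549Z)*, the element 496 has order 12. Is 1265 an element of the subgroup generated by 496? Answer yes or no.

no

⟨496⟩ has order 12; its elements mod 1549 are {1, 88, 275, 276, 496, 584, 965, 1053, 1273, 1274, 1461, 1548}.
1265 is not in this set.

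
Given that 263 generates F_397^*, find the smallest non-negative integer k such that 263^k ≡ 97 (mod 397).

Baby-step giant-step with m = ceil(sqrt(396)) = 20.
Baby table (263^j mod 397 for j=0..19):
  0:1  1:263  2:91  3:113  4:341  5:358  6:65  7:24
  8:357  9:199  10:330  11:244  12:255  13:369  14:179  15:231
  16:12  17:377  18:298  19:165
Giant step factor: 263^(-20) ≡ 192 (mod 397).
Scan 97·192^i mod 397 for i = 0, 1, …:
  i=0: 97   i=1: 362   i=2: 29   i=3: 10
  i=4: 332   i=5: 224   i=6: 132   i=7: 333
  i=8: 19   i=9: 75     …   i=13: 314
  i=14: 341
Match at i=14, j=4: k = 14·20 + 4 = 284.

284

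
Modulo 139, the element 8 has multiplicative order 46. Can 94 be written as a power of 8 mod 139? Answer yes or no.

yes

94 ∈ ⟨8⟩ iff 94^46 ≡ 1 (mod 139), since |⟨8⟩| = 46.
94^46 mod 139 = 1.
Since 1 = 1, 94 lies in the subgroup.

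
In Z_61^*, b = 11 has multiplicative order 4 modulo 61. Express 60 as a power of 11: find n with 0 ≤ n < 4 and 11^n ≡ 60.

Successive powers of 11 modulo 61:
  11^0=1  11^1=11  11^2=60
So 11^2 ≡ 60 (mod 61), giving n = 2.

2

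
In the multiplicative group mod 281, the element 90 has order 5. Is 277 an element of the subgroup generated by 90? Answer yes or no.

no

277 ∈ ⟨90⟩ iff 277^5 ≡ 1 (mod 281), since |⟨90⟩| = 5.
277^5 mod 281 = 100.
Since 100 ≠ 1, 277 does not lie in the subgroup.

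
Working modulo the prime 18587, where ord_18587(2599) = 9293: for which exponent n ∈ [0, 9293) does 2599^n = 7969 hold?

2575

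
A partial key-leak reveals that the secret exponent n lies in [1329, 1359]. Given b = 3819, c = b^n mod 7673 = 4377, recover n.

1355

Compute 3819^1329 mod 7673 = 2286, then multiply by 3819 repeatedly:
  3819^1329=2286  3819^1330=6033  3819^1331=5681  3819^1332=4168  3819^1333=3790
  3819^1334=2732  3819^1335=5901  3819^1336=318  3819^1337=2108  3819^1338=1475
  3819^1339=1043  3819^1340=930  3819^1341=6744  3819^1342=4748  3819^1343=1313
  3819^1344=3878  3819^1345=1192  3819^1346=2159  3819^1347=4419  3819^1348=3234
  3819^1349=4789  3819^1350=4432  3819^1351=6843  3819^1352=6852  3819^1353=2858
  3819^1354=3696  3819^1355=4377
Found 4377 at exponent 1355.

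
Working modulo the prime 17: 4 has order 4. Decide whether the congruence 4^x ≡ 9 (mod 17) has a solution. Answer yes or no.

⟨4⟩ has order 4; its elements mod 17 are {1, 4, 13, 16}.
9 is not in this set.

no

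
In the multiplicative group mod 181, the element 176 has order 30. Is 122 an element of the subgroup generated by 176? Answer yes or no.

122 ∈ ⟨176⟩ iff 122^30 ≡ 1 (mod 181), since |⟨176⟩| = 30.
122^30 mod 181 = 1.
Since 1 = 1, 122 lies in the subgroup.

yes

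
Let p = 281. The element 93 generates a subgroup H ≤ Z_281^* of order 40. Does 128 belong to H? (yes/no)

yes

128 ∈ ⟨93⟩ iff 128^40 ≡ 1 (mod 281), since |⟨93⟩| = 40.
128^40 mod 281 = 1.
Since 1 = 1, 128 lies in the subgroup.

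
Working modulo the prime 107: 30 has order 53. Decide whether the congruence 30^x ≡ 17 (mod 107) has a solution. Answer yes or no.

17 ∈ ⟨30⟩ iff 17^53 ≡ 1 (mod 107), since |⟨30⟩| = 53.
17^53 mod 107 = 106.
Since 106 ≠ 1, 17 does not lie in the subgroup.

no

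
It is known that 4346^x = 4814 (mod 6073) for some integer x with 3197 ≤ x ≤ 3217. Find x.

3204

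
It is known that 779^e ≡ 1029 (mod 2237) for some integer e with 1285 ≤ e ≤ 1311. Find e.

1291

Compute 779^1285 mod 2237 = 305, then multiply by 779 repeatedly:
  779^1285=305  779^1286=473  779^1287=1599  779^1288=1849  779^1289=1980
  779^1290=1127  779^1291=1029
Found 1029 at exponent 1291.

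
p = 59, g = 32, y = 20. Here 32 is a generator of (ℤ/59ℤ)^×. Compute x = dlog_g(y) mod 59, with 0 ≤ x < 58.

48

Baby-step giant-step with m = ceil(sqrt(58)) = 8.
Baby table (32^j mod 59 for j=0..7):
  0:1  1:32  2:21  3:23  4:28  5:11  6:57  7:54
Giant step factor: 32^(-8) ≡ 7 (mod 59).
Scan 20·7^i mod 59 for i = 0, 1, …:
  i=0: 20   i=1: 22   i=2: 36   i=3: 16
  i=4: 53   i=5: 17   i=6: 1
Match at i=6, j=0: x = 6·8 + 0 = 48.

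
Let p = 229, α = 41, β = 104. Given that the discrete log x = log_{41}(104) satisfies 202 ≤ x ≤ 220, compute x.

204

Compute 41^202 mod 229 = 154, then multiply by 41 repeatedly:
  41^202=154  41^203=131  41^204=104
Found 104 at exponent 204.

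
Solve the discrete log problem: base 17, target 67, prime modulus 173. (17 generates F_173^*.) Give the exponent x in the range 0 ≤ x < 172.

Baby-step giant-step with m = ceil(sqrt(172)) = 14.
Baby table (17^j mod 173 for j=0..13):
  0:1  1:17  2:116  3:69  4:135  5:46  6:90  7:146
  8:60  9:155  10:40  11:161  12:142  13:165
Giant step factor: 17^(-14) ≡ 159 (mod 173).
Scan 67·159^i mod 173 for i = 0, 1, …:
  i=0: 67   i=1: 100   i=2: 157   i=3: 51
  i=4: 151   i=5: 135
Match at i=5, j=4: x = 5·14 + 4 = 74.

74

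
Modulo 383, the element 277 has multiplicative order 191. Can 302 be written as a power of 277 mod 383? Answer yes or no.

no

302 ∈ ⟨277⟩ iff 302^191 ≡ 1 (mod 383), since |⟨277⟩| = 191.
302^191 mod 383 = 382.
Since 382 ≠ 1, 302 does not lie in the subgroup.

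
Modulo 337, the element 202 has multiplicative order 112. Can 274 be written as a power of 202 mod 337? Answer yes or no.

no

274 ∈ ⟨202⟩ iff 274^112 ≡ 1 (mod 337), since |⟨202⟩| = 112.
274^112 mod 337 = 128.
Since 128 ≠ 1, 274 does not lie in the subgroup.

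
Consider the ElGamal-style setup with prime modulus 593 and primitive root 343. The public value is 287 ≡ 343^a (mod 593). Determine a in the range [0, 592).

424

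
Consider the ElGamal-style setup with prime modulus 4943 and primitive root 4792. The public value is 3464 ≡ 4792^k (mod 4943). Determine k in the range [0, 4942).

2439

Baby-step giant-step with m = ceil(sqrt(4942)) = 71.
Baby table (4792^j mod 4943 for j=0..70):
  0:1  1:4792  2:3029  3:2320  4:633  5:3277  6:4416  7:489
  8:306  9:3224  10:2533  11:3071  12:921  13:4276  14:1857  15:1344
  16:4662  17:2887  18:3990  19:556  20:75  21:3504  22:4740  23:995
  24:2988  25:3568  26:19  27:2074  28:3178  29:4536  30:2141  31:2947
  32:4816  33:4348  34:871  35:1940  36:3640  37:3976  38:2670  39:2156
  40:682  41:821  42:4547  43:480  44:1665  45:678  46:1425  47:2317
  48:1086  49:4076  50:2399  51:3533  52:361  53:4805  54:1066  55:2153
  56:1135  57:1620  58:2530  59:3524  60:1720  61:2259  62:4901  63:1399
  64:1300  65:1420  66:3072  67:770  68:2362  69:4177  70:1977
Giant step factor: 4792^(-71) ≡ 622 (mod 4943).
Scan 3464·622^i mod 4943 for i = 0, 1, …:
  i=0: 3464   i=1: 4403   i=2: 244   i=3: 3478
  i=4: 3225   i=5: 4035   i=6: 3669   i=7: 3395
  i=8: 1029   i=9: 2391     …   i=33: 2962
  i=34: 3568
Match at i=34, j=25: k = 34·71 + 25 = 2439.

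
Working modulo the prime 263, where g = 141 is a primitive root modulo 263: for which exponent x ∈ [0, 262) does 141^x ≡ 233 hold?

206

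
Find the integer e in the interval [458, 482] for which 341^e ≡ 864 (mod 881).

459

Compute 341^458 mod 881 = 527, then multiply by 341 repeatedly:
  341^458=527  341^459=864
Found 864 at exponent 459.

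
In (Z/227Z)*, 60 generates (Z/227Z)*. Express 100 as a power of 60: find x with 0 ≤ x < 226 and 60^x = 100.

Baby-step giant-step with m = ceil(sqrt(226)) = 16.
Baby table (60^j mod 227 for j=0..15):
  0:1  1:60  2:195  3:123  4:116  5:150  6:147  7:194
  8:63  9:148  10:27  11:31  12:44  13:143  14:181  15:191
Giant step factor: 60^(-16) ≡ 97 (mod 227).
Scan 100·97^i mod 227 for i = 0, 1, …:
  i=0: 100   i=1: 166   i=2: 212   i=3: 134
  i=4: 59   i=5: 48   i=6: 116
Match at i=6, j=4: x = 6·16 + 4 = 100.

100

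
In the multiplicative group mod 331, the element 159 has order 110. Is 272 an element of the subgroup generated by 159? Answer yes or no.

no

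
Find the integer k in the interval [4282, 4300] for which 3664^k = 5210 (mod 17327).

4296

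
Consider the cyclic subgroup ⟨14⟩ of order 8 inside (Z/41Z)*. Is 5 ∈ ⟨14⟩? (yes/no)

no

⟨14⟩ has order 8; its elements mod 41 are {1, 3, 9, 14, 27, 32, 38, 40}.
5 is not in this set.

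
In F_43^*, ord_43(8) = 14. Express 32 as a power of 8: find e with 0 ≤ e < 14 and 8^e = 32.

11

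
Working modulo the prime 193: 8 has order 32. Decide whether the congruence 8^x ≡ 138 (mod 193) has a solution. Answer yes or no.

138 ∈ ⟨8⟩ iff 138^32 ≡ 1 (mod 193), since |⟨8⟩| = 32.
138^32 mod 193 = 108.
Since 108 ≠ 1, 138 does not lie in the subgroup.

no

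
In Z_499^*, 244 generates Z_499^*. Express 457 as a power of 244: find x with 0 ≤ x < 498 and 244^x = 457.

176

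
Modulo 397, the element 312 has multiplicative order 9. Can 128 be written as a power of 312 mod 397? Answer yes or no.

no

⟨312⟩ has order 9; its elements mod 397 are {1, 14, 34, 79, 196, 286, 304, 312, 362}.
128 is not in this set.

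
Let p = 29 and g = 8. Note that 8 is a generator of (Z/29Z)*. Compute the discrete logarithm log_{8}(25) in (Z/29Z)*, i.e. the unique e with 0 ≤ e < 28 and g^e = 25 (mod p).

24

Successive powers of 8 modulo 29:
  8^0=1  8^1=8  8^2=6  8^3=19  8^4=7  8^5=27
  8^6=13  8^7=17  8^8=20  8^9=15  8^10=4  8^11=3
  8^12=24  8^13=18  8^14=28  8^15=21  8^16=23  8^17=10
  8^18=22  8^19=2  8^20=16  8^21=12  8^22=9  8^23=14
  8^24=25
So 8^24 ≡ 25 (mod 29), giving e = 24.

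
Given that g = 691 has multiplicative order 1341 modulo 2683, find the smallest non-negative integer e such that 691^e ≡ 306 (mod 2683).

57

Baby-step giant-step with m = ceil(sqrt(1341)) = 37.
Baby table (691^j mod 2683 for j=0..36):
  0:1  1:691  2:2590  3:129  4:600  5:1418  6:543  7:2276
  8:478  9:289  10:1157  11:2636  12:2402  13:1688  14:1986  15:1313
  16:429  17:1309  18:348  19:1681  20:2515  21:1964  22:2209  23:2475
  24:1154  25:563  26:2681  27:1301  28:186  29:2425  30:1483  31:2530
  32:1597  33:814  34:1727  35:2105  36:369
Giant step factor: 691^(-37) ≡ 999 (mod 2683).
Scan 306·999^i mod 2683 for i = 0, 1, …:
  i=0: 306   i=1: 2515
Match at i=1, j=20: e = 1·37 + 20 = 57.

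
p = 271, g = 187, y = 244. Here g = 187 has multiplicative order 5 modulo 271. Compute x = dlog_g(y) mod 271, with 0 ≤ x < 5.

Successive powers of 187 modulo 271:
  187^0=1  187^1=187  187^2=10  187^3=244
So 187^3 ≡ 244 (mod 271), giving x = 3.

3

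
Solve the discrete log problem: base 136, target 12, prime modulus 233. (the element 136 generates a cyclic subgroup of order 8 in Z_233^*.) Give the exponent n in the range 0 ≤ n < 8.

Successive powers of 136 modulo 233:
  136^0=1  136^1=136  136^2=89  136^3=221  136^4=232  136^5=97
  136^6=144  136^7=12
So 136^7 ≡ 12 (mod 233), giving n = 7.

7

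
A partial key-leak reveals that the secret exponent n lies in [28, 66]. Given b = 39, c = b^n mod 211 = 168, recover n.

Compute 39^28 mod 211 = 134, then multiply by 39 repeatedly:
  39^28=134  39^29=162  39^30=199  39^31=165  39^32=105
  39^33=86  39^34=189  39^35=197  39^36=87  39^37=17
  39^38=30  39^39=115  39^40=54  39^41=207  39^42=55
  39^43=35  39^44=99  39^45=63  39^46=136  39^47=29
  39^48=76  39^49=10  39^50=179  39^51=18  39^52=69
  39^53=159  39^54=82  39^55=33  39^56=21  39^57=186
  39^58=80  39^59=166  39^60=144  39^61=130  39^62=6
  39^63=23  39^64=53  39^65=168
Found 168 at exponent 65.

65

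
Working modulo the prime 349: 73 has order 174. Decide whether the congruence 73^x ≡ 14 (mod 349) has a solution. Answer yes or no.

14 ∈ ⟨73⟩ iff 14^174 ≡ 1 (mod 349), since |⟨73⟩| = 174.
14^174 mod 349 = 1.
Since 1 = 1, 14 lies in the subgroup.

yes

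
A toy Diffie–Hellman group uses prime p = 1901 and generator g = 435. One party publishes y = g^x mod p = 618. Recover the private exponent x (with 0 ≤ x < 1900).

1681

Baby-step giant-step with m = ceil(sqrt(1900)) = 44.
Baby table (435^j mod 1901 for j=0..43):
  0:1  1:435  2:1026  3:1476  4:1423  5:1180  6:30  7:1644
  8:364  9:557  10:868  11:1182  12:900  13:1795  14:1415  15:1502
  16:1327  17:1242  18:386  19:622  20:628  21:1337  22:1790  23:1141
  24:174  25:1551  26:1731  27:189  28:472  29:12  30:1418  31:906
  32:603  33:1868  34:853  35:360  36:718  37:566  38:981  39:911
  40:877  41:1295  42:629  43:1772
Giant step factor: 435^(-44) ≡ 1660 (mod 1901).
Scan 618·1660^i mod 1901 for i = 0, 1, …:
  i=0: 618   i=1: 1241   i=2: 1277   i=3: 205
  i=4: 21   i=5: 642   i=6: 1160   i=7: 1788
  i=8: 619   i=9: 1000     …   i=37: 187
  i=38: 557
Match at i=38, j=9: x = 38·44 + 9 = 1681.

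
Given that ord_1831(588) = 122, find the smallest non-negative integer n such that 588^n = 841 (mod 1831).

94

Baby-step giant-step with m = ceil(sqrt(122)) = 12.
Baby table (588^j mod 1831 for j=0..11):
  0:1  1:588  2:1516  3:1542  4:351  5:1316  6:1126  7:1097
  8:524  9:504  10:1561  11:537
Giant step factor: 588^(-12) ≡ 20 (mod 1831).
Scan 841·20^i mod 1831 for i = 0, 1, …:
  i=0: 841   i=1: 341   i=2: 1327   i=3: 906
  i=4: 1641   i=5: 1693   i=6: 902   i=7: 1561
Match at i=7, j=10: n = 7·12 + 10 = 94.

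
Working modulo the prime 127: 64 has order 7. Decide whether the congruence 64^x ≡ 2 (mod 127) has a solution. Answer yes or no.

yes

2 ∈ ⟨64⟩ iff 2^7 ≡ 1 (mod 127), since |⟨64⟩| = 7.
2^7 mod 127 = 1.
Since 1 = 1, 2 lies in the subgroup.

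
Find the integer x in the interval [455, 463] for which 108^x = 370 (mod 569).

Compute 108^455 mod 569 = 342, then multiply by 108 repeatedly:
  108^455=342  108^456=520  108^457=398  108^458=309  108^459=370
Found 370 at exponent 459.

459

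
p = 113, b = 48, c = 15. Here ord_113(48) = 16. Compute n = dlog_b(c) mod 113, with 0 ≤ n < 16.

4

Successive powers of 48 modulo 113:
  48^0=1  48^1=48  48^2=44  48^3=78  48^4=15
So 48^4 ≡ 15 (mod 113), giving n = 4.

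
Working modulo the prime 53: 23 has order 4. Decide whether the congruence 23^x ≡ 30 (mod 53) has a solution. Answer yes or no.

yes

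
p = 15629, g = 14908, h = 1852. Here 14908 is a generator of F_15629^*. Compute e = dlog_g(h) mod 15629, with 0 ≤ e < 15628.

Baby-step giant-step with m = ceil(sqrt(15628)) = 126.
Baby table (14908^j mod 15629 for j=0..125):
  0:1  1:14908  2:4084  3:9317  4:2913  5:9642  6:3023  7:8477
  8:14651  9:1833  10:6872  11:15310  12:11193  13:10040  14:13016  15:8493
  16:3115  17:4661  18:15283  19:15031  20:9175  21:11521  22:7987  23:8474
  24:1185  25:5210  26:10179  27:6571  28:13525  29:971  30:3214  31:11427
  32:13245  33:15303  34:611  35:12710  36:10313  37:3731  38:13766  39:14758
  40:2831  41:6248  42:11973  43:10304  44:10220  45:8268  46:9050  47:7872
  48:13244  49:395  50:12156  51:3393  52:7400  53:9718  54:10743  55:6281
  56:3809  57:4415  58:5101  59:10623  60:14656  61:13857  62:11663  63:15008
  64:10129  65:11363  66:12502  67:3991  68:13854  69:13826  70:2756  71:13436
  72:2624  73:14834  74:10551  75:4052  76:1131  77:12886  78:8449  79:3581
  80:12513  81:11689  82:11891  83:6910  84:3541  85:10095  86:4619  87:14307
  88:15422  89:8586  90:14207  91:9377  92:6540  93:4618  94:15028  95:11338
  96:14898  97:11294  98:15364  99:3517  100:11770  101:377  102:9505  103:8026
  104:11613  105:4171  106:9106  107:14383  108:7513  109:6390  110:3365  111:11959
  112:4769  113:15560  114:2862  115:15155  116:13545  117:2180  118:6749  119:10219
  120:8989  121:4966  122:14184  123:10331  124:6382  125:9133
Giant step factor: 14908^(-126) ≡ 4270 (mod 15629).
Scan 1852·4270^i mod 15629 for i = 0, 1, …:
  i=0: 1852   i=1: 15395   i=2: 1076   i=3: 15223
  i=4: 1199   i=5: 9047   i=6: 11431   i=7: 1003
  i=8: 464   i=9: 12026     …   i=60: 2656
  i=61: 10095
Match at i=61, j=85: e = 61·126 + 85 = 7771.

7771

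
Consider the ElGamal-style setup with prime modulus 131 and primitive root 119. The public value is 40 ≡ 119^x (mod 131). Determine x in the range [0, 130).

121

Baby-step giant-step with m = ceil(sqrt(130)) = 12.
Baby table (119^j mod 131 for j=0..11):
  0:1  1:119  2:13  3:106  4:38  5:68  6:101  7:98
  8:3  9:95  10:39  11:56
Giant step factor: 119^(-12) ≡ 77 (mod 131).
Scan 40·77^i mod 131 for i = 0, 1, …:
  i=0: 40   i=1: 67   i=2: 50   i=3: 51
  i=4: 128   i=5: 31   i=6: 29   i=7: 6
  i=8: 69   i=9: 73   i=10: 119
Match at i=10, j=1: x = 10·12 + 1 = 121.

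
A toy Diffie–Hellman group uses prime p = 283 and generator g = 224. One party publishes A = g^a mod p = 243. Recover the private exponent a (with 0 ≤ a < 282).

205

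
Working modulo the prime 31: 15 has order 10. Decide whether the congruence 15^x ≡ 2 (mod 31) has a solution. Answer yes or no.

yes

⟨15⟩ has order 10; its elements mod 31 are {1, 2, 4, 8, 15, 16, 23, 27, 29, 30}.
2 is in this set.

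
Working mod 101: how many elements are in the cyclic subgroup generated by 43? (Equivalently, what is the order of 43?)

The order of 43 must divide p − 1 = 100 = 2^2 · 5^2.
Divisors: 1, 2, 4, 5, 10, 20, 25, 50, 100.
Check each in increasing order: 43^1 ≡ 43;  43^2 ≡ 31;  43^4 ≡ 52;  43^5 ≡ 14;  43^10 ≡ 95;  43^20 ≡ 36;  43^25 ≡ 100;  43^50 ≡ 1.
Smallest exponent giving 1 is 50.

50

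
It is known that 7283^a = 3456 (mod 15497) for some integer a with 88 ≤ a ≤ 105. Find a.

93

Compute 7283^88 mod 15497 = 2466, then multiply by 7283 repeatedly:
  7283^88=2466  7283^89=14352  7283^90=13848  7283^91=508  7283^92=11478
  7283^93=3456
Found 3456 at exponent 93.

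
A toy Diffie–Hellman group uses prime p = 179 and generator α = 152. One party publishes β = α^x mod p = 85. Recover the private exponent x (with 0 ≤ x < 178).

Baby-step giant-step with m = ceil(sqrt(178)) = 14.
Baby table (152^j mod 179 for j=0..13):
  0:1  1:152  2:13  3:7  4:169  5:91  6:49  7:109
  8:100  9:164  10:47  11:163  12:74  13:150
Giant step factor: 152^(-14) ≡ 171 (mod 179).
Scan 85·171^i mod 179 for i = 0, 1, …:
  i=0: 85   i=1: 36   i=2: 70   i=3: 156
  i=4: 5   i=5: 139   i=6: 141   i=7: 125
  i=8: 74
Match at i=8, j=12: x = 8·14 + 12 = 124.

124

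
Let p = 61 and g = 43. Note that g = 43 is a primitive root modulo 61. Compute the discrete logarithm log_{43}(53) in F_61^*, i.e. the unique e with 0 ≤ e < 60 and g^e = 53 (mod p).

51

Baby-step giant-step with m = ceil(sqrt(60)) = 8.
Baby table (43^j mod 61 for j=0..7):
  0:1  1:43  2:19  3:24  4:56  5:29  6:27  7:2
Giant step factor: 43^(-8) ≡ 22 (mod 61).
Scan 53·22^i mod 61 for i = 0, 1, …:
  i=0: 53   i=1: 7   i=2: 32   i=3: 33
  i=4: 55   i=5: 51   i=6: 24
Match at i=6, j=3: e = 6·8 + 3 = 51.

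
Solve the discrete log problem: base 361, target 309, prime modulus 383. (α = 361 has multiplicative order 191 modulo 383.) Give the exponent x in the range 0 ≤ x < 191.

Baby-step giant-step with m = ceil(sqrt(191)) = 14.
Baby table (361^j mod 383 for j=0..13):
  0:1  1:361  2:101  3:76  4:243  5:16  6:31  7:84
  8:67  9:58  10:256  11:113  12:195  13:306
Giant step factor: 361^(-14) ≡ 357 (mod 383).
Scan 309·357^i mod 383 for i = 0, 1, …:
  i=0: 309   i=1: 9   i=2: 149   i=3: 339
  i=4: 378   i=5: 130   i=6: 67
Match at i=6, j=8: x = 6·14 + 8 = 92.

92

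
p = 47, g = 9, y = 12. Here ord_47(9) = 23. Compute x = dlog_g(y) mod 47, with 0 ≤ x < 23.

6

Successive powers of 9 modulo 47:
  9^0=1  9^1=9  9^2=34  9^3=24  9^4=28  9^5=17
  9^6=12
So 9^6 ≡ 12 (mod 47), giving x = 6.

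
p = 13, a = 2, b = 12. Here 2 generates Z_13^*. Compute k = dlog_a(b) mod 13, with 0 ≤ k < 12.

Successive powers of 2 modulo 13:
  2^0=1  2^1=2  2^2=4  2^3=8  2^4=3  2^5=6
  2^6=12
So 2^6 ≡ 12 (mod 13), giving k = 6.

6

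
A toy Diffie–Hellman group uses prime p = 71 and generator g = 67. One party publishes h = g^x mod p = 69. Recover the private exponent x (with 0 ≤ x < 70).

Baby-step giant-step with m = ceil(sqrt(70)) = 9.
Baby table (67^j mod 71 for j=0..8):
  0:1  1:67  2:16  3:7  4:43  5:41  6:49  7:17
  8:3
Giant step factor: 67^(-9) ≡ 65 (mod 71).
Scan 69·65^i mod 71 for i = 0, 1, …:
  i=0: 69   i=1: 12   i=2: 70   i=3: 6
  i=4: 35   i=5: 3
Match at i=5, j=8: x = 5·9 + 8 = 53.

53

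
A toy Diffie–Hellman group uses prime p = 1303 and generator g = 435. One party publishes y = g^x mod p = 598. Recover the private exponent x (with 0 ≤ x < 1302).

334

Baby-step giant-step with m = ceil(sqrt(1302)) = 37.
Baby table (435^j mod 1303 for j=0..36):
  0:1  1:435  2:290  3:1062  4:708  5:472  6:749  7:65
  8:912  9:608  10:1274  11:415  12:711  13:474  14:316  15:645
  16:430  17:721  18:915  19:610  20:841  21:995  22:229  23:587
  24:1260  25:840  26:560  27:1242  28:828  29:552  30:368  31:1114
  32:1177  33:1219  34:1247  35:397  36:699
Giant step factor: 435^(-37) ≡ 1015 (mod 1303).
Scan 598·1015^i mod 1303 for i = 0, 1, …:
  i=0: 598   i=1: 1075   i=2: 514   i=3: 510
  i=4: 359   i=5: 848   i=6: 740   i=7: 572
  i=8: 745   i=9: 435
Match at i=9, j=1: x = 9·37 + 1 = 334.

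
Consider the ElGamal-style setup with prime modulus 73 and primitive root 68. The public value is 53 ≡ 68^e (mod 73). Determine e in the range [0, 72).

17

Baby-step giant-step with m = ceil(sqrt(72)) = 9.
Baby table (68^j mod 73 for j=0..8):
  0:1  1:68  2:25  3:21  4:41  5:14  6:3  7:58
  8:2
Giant step factor: 68^(-9) ≡ 51 (mod 73).
Scan 53·51^i mod 73 for i = 0, 1, …:
  i=0: 53   i=1: 2
Match at i=1, j=8: e = 1·9 + 8 = 17.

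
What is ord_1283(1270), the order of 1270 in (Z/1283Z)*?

1282

The order of 1270 must divide p − 1 = 1282 = 2 · 641.
Divisors: 1, 2, 641, 1282.
Check each in increasing order: 1270^1 ≡ 1270;  1270^2 ≡ 169;  1270^641 ≡ 1282;  1270^1282 ≡ 1.
Smallest exponent giving 1 is 1282.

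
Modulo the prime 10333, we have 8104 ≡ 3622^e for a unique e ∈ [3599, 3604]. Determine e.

3603

Compute 3622^3599 mod 10333 = 3589, then multiply by 3622 repeatedly:
  3622^3599=3589  3622^3600=444  3622^3601=6553  3622^3602=65  3622^3603=8104
Found 8104 at exponent 3603.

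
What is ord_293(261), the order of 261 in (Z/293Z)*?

The order of 261 must divide p − 1 = 292 = 2^2 · 73.
Divisors: 1, 2, 4, 73, 146, 292.
Check each in increasing order: 261^1 ≡ 261;  261^2 ≡ 145;  261^4 ≡ 222;  261^73 ≡ 155;  261^146 ≡ 292;  261^292 ≡ 1.
Smallest exponent giving 1 is 292.

292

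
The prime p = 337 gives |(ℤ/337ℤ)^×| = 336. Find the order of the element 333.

42

The order of 333 must divide p − 1 = 336 = 2^4 · 3 · 7.
Divisors: 1, 2, 3, 4, 6, 7, 8, 12, 14, 16, 21, 24, 28, 42, 48, 56, 84, 112, 168, 336.
Check each in increasing order: 333^1 ≡ 333;  333^2 ≡ 16;  333^3 ≡ 273;  333^4 ≡ 256;  333^6 ≡ 52;  333^7 ≡ 129;  333^8 ≡ 158;  333^12 ≡ 8;  333^14 ≡ 128;  333^16 ≡ 26;  333^21 ≡ 336;  333^24 ≡ 64;  333^28 ≡ 208;  333^42 ≡ 1.
Smallest exponent giving 1 is 42.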